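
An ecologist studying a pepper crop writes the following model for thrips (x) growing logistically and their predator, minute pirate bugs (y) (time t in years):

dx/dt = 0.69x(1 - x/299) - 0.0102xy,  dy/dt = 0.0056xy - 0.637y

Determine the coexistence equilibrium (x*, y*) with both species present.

x* ≈ 114, y* ≈ 41.9

From dy/dt = 0 with y > 0: 0.0056x* = 0.637, so x* = 114.
Substitute into dx/dt = 0: 0.69(1 - 114/299) = 0.0102y*.
The bracket is 0.62, giving y* = 0.427/0.0102 = 41.9.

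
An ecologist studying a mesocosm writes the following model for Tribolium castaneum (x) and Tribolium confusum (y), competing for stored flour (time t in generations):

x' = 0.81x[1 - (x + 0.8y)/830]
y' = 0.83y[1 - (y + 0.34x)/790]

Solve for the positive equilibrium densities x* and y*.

Setting both brackets to zero gives the nullclines x + 0.8y = 830 and 0.34x + y = 790.
Substituting y = 790 - 0.34x into the first: x(1 - 0.8·0.34) = 830 - 0.8·790.
So x* = 198/0.728 = 272, and then y* = 790 - 0.34·272 = 698.

x* ≈ 272, y* ≈ 698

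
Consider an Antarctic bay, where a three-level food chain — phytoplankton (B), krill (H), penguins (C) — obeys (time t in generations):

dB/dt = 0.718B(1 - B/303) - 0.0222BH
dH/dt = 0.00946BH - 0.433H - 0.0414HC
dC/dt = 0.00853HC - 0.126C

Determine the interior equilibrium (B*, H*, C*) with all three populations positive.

From dC/dt = 0: 0.00853H* = 0.126, so H* = 14.8.
From dB/dt = 0: 0.718(1 - B*/303) = 0.0222·14.8, giving B* = 303·(1 - 0.457) = 165.
From dH/dt = 0: 0.00946·165 - 0.433 = 0.0414C*, so C* = 1.12/0.0414 = 27.2.

B* ≈ 165, H* ≈ 14.8, C* ≈ 27.2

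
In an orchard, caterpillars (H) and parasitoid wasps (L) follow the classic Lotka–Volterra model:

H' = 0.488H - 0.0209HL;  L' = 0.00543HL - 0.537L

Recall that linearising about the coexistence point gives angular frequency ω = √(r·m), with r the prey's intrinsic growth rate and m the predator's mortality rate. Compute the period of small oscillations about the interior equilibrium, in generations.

Here r = 0.488 and m = 0.537, so r·m = 0.262.
ω = √0.262 = 0.512 per generation, hence T = 2π/ω ≈ 12.3 generations.

T ≈ 12.3 generations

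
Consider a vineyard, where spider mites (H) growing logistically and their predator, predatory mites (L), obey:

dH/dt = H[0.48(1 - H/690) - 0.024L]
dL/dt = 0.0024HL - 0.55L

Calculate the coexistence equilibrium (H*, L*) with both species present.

H* ≈ 229, L* ≈ 13.4

From dL/dt = 0 with L > 0: 0.0024H* = 0.55, so H* = 229.
Substitute into dH/dt = 0: 0.48(1 - 229/690) = 0.024L*.
The bracket is 0.668, giving L* = 0.321/0.024 = 13.4.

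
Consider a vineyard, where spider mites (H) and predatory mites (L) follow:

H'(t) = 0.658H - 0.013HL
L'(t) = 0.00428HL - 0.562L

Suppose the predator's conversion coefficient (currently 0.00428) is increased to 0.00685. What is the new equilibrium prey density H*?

At the interior fixed point, setting dL/dt = 0 with L > 0 fixes H* = (predator death rate)/(HL coefficient) — independent of the other coefficients.
With the change, H* = 0.562/0.00685 = 82; it falls from 131.

H* ≈ 82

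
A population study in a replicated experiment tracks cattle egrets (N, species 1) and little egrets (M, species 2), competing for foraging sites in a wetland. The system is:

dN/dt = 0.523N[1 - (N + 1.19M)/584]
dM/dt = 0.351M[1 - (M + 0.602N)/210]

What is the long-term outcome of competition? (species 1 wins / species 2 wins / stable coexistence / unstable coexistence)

Compare the nullcline intercepts: K1/α12 = 584/1.19 = 491 > K2 = 210; K2/α21 = 210/0.602 = 349 < K1 = 584.
Since the inequalities point opposite ways, species 1 can invade but species 2 cannot.

species 1 excludes species 2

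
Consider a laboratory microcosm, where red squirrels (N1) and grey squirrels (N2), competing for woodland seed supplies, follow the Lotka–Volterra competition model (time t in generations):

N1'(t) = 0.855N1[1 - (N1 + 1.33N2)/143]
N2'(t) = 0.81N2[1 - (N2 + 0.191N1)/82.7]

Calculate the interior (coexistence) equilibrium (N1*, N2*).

N1* ≈ 44.2, N2* ≈ 74.2

Setting both brackets to zero gives the nullclines N1 + 1.33N2 = 143 and 0.191N1 + N2 = 82.7.
Substituting N2 = 82.7 - 0.191N1 into the first: N1(1 - 1.33·0.191) = 143 - 1.33·82.7.
So N1* = 33/0.746 = 44.2, and then N2* = 82.7 - 0.191·44.2 = 74.2.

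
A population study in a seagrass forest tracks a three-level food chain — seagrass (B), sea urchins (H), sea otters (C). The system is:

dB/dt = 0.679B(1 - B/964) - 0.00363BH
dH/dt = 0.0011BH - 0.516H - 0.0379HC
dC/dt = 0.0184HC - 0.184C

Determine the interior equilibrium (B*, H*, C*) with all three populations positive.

From dC/dt = 0: 0.0184H* = 0.184, so H* = 10.
From dB/dt = 0: 0.679(1 - B*/964) = 0.00363·10, giving B* = 964·(1 - 0.0535) = 912.
From dH/dt = 0: 0.0011·912 - 0.516 = 0.0379C*, so C* = 0.488/0.0379 = 12.9.

B* ≈ 912, H* ≈ 10, C* ≈ 12.9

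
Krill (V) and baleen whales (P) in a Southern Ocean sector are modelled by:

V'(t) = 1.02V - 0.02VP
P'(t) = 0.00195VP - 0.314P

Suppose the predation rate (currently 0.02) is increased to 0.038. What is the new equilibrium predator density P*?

At the interior fixed point, setting dV/dt = 0 with V > 0 fixes P* = (prey growth rate)/(VP coefficient) — independent of the other coefficients.
With the change, P* = 1.02/0.038 = 26.8; it falls from 51.

P* ≈ 26.8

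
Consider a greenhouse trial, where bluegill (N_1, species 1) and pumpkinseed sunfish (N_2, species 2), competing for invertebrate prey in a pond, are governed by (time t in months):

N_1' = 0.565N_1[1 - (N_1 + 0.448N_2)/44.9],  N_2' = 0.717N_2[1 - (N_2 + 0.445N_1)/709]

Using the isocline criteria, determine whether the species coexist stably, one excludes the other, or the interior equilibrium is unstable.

species 2 excludes species 1

Compare the nullcline intercepts: K1/α12 = 44.9/0.448 = 100 < K2 = 709; K2/α21 = 709/0.445 = 1590 > K1 = 44.9.
Since the inequalities point opposite ways, species 2 can invade but species 1 cannot.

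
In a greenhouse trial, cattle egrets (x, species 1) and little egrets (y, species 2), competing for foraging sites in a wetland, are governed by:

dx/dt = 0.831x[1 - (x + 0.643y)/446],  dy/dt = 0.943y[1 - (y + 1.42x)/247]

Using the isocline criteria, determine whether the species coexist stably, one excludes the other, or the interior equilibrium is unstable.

species 1 excludes species 2

Compare the nullcline intercepts: K1/α12 = 446/0.643 = 694 > K2 = 247; K2/α21 = 247/1.42 = 174 < K1 = 446.
Since the inequalities point opposite ways, species 1 can invade but species 2 cannot.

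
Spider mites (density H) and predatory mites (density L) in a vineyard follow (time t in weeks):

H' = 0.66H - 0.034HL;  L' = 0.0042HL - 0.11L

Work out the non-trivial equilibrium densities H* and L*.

Set dL/dt = 0 with L > 0: 0.0042H - 0.11 = 0, so H* = 0.11/0.0042 = 26.2.
Set dH/dt = 0 with H > 0: 0.66 - 0.034L = 0, so L* = 0.66/0.034 = 19.4.

H* ≈ 26.2, L* ≈ 19.4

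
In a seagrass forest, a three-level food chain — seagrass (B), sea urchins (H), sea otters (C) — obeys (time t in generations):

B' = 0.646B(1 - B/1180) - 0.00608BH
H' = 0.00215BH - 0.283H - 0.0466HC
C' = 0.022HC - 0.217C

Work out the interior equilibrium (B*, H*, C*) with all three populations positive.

B* ≈ 1070, H* ≈ 9.86, C* ≈ 43.3

From dC/dt = 0: 0.022H* = 0.217, so H* = 9.86.
From dB/dt = 0: 0.646(1 - B*/1180) = 0.00608·9.86, giving B* = 1180·(1 - 0.0928) = 1070.
From dH/dt = 0: 0.00215·1070 - 0.283 = 0.0466C*, so C* = 2.02/0.0466 = 43.3.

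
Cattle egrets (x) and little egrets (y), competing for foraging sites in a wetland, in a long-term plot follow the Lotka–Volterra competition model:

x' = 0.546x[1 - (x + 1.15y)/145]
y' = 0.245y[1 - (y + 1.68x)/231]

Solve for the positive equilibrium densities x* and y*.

Setting both brackets to zero gives the nullclines x + 1.15y = 145 and 1.68x + y = 231.
Substituting y = 231 - 1.68x into the first: x(1 - 1.15·1.68) = 145 - 1.15·231.
So x* = -121/-0.932 = 129, and then y* = 231 - 1.68·129 = 13.5.

x* ≈ 129, y* ≈ 13.5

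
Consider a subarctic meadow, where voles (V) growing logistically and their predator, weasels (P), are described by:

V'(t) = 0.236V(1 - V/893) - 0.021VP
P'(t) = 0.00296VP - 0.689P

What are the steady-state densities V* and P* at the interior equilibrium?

V* ≈ 233, P* ≈ 8.31

From dP/dt = 0 with P > 0: 0.00296V* = 0.689, so V* = 233.
Substitute into dV/dt = 0: 0.236(1 - 233/893) = 0.021P*.
The bracket is 0.739, giving P* = 0.174/0.021 = 8.31.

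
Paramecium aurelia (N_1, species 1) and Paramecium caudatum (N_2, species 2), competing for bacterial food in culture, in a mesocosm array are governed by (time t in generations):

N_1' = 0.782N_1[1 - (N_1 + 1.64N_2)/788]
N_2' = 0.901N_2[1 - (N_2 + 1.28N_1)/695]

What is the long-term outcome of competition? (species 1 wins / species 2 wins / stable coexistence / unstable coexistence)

Compare the nullcline intercepts: K1/α12 = 788/1.64 = 480 < K2 = 695; K2/α21 = 695/1.28 = 543 < K1 = 788.
Since both are reversed, neither can invade when rare; the interior point is a saddle.

unstable coexistence (outcome depends on initial conditions)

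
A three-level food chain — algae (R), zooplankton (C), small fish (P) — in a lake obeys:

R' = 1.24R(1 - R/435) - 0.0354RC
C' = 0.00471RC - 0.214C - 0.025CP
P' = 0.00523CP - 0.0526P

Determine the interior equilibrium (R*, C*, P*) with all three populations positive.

From dP/dt = 0: 0.00523C* = 0.0526, so C* = 10.1.
From dR/dt = 0: 1.24(1 - R*/435) = 0.0354·10.1, giving R* = 435·(1 - 0.287) = 310.
From dC/dt = 0: 0.00471·310 - 0.214 = 0.025P*, so P* = 1.25/0.025 = 49.9.

R* ≈ 310, C* ≈ 10.1, P* ≈ 49.9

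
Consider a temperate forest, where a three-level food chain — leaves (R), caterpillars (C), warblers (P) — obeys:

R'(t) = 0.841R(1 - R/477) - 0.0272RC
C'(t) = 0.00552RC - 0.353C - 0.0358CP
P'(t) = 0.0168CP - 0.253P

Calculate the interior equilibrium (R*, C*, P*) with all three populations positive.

R* ≈ 245, C* ≈ 15.1, P* ≈ 27.9

From dP/dt = 0: 0.0168C* = 0.253, so C* = 15.1.
From dR/dt = 0: 0.841(1 - R*/477) = 0.0272·15.1, giving R* = 477·(1 - 0.487) = 245.
From dC/dt = 0: 0.00552·245 - 0.353 = 0.0358P*, so P* = 0.998/0.0358 = 27.9.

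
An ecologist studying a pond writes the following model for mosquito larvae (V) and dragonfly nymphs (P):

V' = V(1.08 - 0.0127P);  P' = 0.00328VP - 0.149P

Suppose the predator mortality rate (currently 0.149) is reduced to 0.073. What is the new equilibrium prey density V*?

V* ≈ 22.3

At the interior fixed point, setting dP/dt = 0 with P > 0 fixes V* = (predator death rate)/(VP coefficient) — independent of the other coefficients.
With the change, V* = 0.073/0.00328 = 22.3; it falls from 45.4.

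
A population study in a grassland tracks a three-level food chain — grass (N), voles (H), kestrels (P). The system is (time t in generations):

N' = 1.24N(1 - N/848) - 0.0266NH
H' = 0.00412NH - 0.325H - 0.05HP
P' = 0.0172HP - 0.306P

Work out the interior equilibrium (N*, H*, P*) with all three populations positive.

N* ≈ 524, H* ≈ 17.8, P* ≈ 36.7

From dP/dt = 0: 0.0172H* = 0.306, so H* = 17.8.
From dN/dt = 0: 1.24(1 - N*/848) = 0.0266·17.8, giving N* = 848·(1 - 0.382) = 524.
From dH/dt = 0: 0.00412·524 - 0.325 = 0.05P*, so P* = 1.84/0.05 = 36.7.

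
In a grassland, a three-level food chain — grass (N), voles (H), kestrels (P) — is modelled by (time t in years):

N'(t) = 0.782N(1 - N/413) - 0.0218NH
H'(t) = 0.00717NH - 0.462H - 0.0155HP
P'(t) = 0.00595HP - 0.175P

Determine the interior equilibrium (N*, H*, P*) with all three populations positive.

N* ≈ 74.4, H* ≈ 29.4, P* ≈ 4.6

From dP/dt = 0: 0.00595H* = 0.175, so H* = 29.4.
From dN/dt = 0: 0.782(1 - N*/413) = 0.0218·29.4, giving N* = 413·(1 - 0.82) = 74.4.
From dH/dt = 0: 0.00717·74.4 - 0.462 = 0.0155P*, so P* = 0.0713/0.0155 = 4.6.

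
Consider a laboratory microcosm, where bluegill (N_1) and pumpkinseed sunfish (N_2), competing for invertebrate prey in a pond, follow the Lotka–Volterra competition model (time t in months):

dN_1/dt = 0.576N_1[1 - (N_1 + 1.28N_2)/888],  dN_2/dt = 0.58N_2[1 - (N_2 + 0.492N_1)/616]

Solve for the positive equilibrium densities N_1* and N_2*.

N_1* ≈ 269, N_2* ≈ 484

Setting both brackets to zero gives the nullclines N_1 + 1.28N_2 = 888 and 0.492N_1 + N_2 = 616.
Substituting N_2 = 616 - 0.492N_1 into the first: N_1(1 - 1.28·0.492) = 888 - 1.28·616.
So N_1* = 99.5/0.37 = 269, and then N_2* = 616 - 0.492·269 = 484.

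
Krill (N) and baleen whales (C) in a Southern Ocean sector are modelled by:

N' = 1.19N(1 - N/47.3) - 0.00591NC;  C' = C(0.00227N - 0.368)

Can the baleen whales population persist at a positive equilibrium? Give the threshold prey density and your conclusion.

The predator equation gives dC/dt > 0 only when N > 0.368/0.00227 = 162.
Without the predator, N → K = 47.3. Since 47.3 < 162, the predator cannot invade.

Threshold N = 162; K < 162, so no, the predator goes extinct.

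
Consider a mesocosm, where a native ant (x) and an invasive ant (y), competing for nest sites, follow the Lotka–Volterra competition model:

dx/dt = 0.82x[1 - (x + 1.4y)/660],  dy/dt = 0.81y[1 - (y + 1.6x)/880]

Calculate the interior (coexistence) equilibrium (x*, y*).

Setting both brackets to zero gives the nullclines x + 1.4y = 660 and 1.6x + y = 880.
Substituting y = 880 - 1.6x into the first: x(1 - 1.4·1.6) = 660 - 1.4·880.
So x* = -572/-1.24 = 461, and then y* = 880 - 1.6·461 = 142.

x* ≈ 461, y* ≈ 142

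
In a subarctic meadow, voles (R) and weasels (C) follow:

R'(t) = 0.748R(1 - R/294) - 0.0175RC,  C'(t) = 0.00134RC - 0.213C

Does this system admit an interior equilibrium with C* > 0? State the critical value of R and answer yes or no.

Threshold R = 159; K > 159, so yes, the predator persists.

The predator equation gives dC/dt > 0 only when R > 0.213/0.00134 = 159.
Without the predator, R → K = 294. Since 294 > 159, the predator can invade and persist.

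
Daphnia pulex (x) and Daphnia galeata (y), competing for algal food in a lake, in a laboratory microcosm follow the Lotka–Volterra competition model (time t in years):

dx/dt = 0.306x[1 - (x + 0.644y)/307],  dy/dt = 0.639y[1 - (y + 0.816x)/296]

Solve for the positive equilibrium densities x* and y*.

x* ≈ 245, y* ≈ 95.9

Setting both brackets to zero gives the nullclines x + 0.644y = 307 and 0.816x + y = 296.
Substituting y = 296 - 0.816x into the first: x(1 - 0.644·0.816) = 307 - 0.644·296.
So x* = 116/0.474 = 245, and then y* = 296 - 0.816·245 = 95.9.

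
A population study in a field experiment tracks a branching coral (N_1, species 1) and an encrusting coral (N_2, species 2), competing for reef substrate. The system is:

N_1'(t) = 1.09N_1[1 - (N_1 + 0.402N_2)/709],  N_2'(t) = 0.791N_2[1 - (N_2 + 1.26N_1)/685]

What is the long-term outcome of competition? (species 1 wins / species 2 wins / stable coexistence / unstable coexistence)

species 1 excludes species 2

Compare the nullcline intercepts: K1/α12 = 709/0.402 = 1760 > K2 = 685; K2/α21 = 685/1.26 = 544 < K1 = 709.
Since the inequalities point opposite ways, species 1 can invade but species 2 cannot.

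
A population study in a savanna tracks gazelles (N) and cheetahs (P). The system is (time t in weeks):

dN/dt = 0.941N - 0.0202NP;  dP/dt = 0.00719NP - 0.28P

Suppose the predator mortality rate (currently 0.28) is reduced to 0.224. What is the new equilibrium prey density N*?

At the interior fixed point, setting dP/dt = 0 with P > 0 fixes N* = (predator death rate)/(NP coefficient) — independent of the other coefficients.
With the change, N* = 0.224/0.00719 = 31.2; it falls from 38.9.

N* ≈ 31.2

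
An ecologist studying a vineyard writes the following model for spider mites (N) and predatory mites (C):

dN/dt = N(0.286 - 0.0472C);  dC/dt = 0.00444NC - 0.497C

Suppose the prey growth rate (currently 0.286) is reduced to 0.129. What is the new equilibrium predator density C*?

At the interior fixed point, setting dN/dt = 0 with N > 0 fixes C* = (prey growth rate)/(NC coefficient) — independent of the other coefficients.
With the change, C* = 0.129/0.0472 = 2.73; it falls from 6.06.

C* ≈ 2.73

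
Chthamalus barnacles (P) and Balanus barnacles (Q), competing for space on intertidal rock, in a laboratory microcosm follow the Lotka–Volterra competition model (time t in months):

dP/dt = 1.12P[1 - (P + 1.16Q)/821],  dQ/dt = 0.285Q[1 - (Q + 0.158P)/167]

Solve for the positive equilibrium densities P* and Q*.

P* ≈ 768, Q* ≈ 45.6

Setting both brackets to zero gives the nullclines P + 1.16Q = 821 and 0.158P + Q = 167.
Substituting Q = 167 - 0.158P into the first: P(1 - 1.16·0.158) = 821 - 1.16·167.
So P* = 627/0.817 = 768, and then Q* = 167 - 0.158·768 = 45.6.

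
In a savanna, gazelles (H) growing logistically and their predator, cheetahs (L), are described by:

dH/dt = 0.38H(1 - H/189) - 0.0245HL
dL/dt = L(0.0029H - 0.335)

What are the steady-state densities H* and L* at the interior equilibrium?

From dL/dt = 0 with L > 0: 0.0029H* = 0.335, so H* = 116.
Substitute into dH/dt = 0: 0.38(1 - 116/189) = 0.0245L*.
The bracket is 0.389, giving L* = 0.148/0.0245 = 6.03.

H* ≈ 116, L* ≈ 6.03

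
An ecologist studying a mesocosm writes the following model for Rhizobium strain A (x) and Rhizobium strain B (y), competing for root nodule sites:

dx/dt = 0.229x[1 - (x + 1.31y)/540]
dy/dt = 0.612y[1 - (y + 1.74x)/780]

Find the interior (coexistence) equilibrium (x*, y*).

x* ≈ 377, y* ≈ 125

Setting both brackets to zero gives the nullclines x + 1.31y = 540 and 1.74x + y = 780.
Substituting y = 780 - 1.74x into the first: x(1 - 1.31·1.74) = 540 - 1.31·780.
So x* = -482/-1.28 = 377, and then y* = 780 - 1.74·377 = 125.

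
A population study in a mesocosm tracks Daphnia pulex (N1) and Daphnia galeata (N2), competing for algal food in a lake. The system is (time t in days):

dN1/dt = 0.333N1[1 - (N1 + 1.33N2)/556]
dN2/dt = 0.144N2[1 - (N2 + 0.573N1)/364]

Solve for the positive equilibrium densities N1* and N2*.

N1* ≈ 302, N2* ≈ 191

Setting both brackets to zero gives the nullclines N1 + 1.33N2 = 556 and 0.573N1 + N2 = 364.
Substituting N2 = 364 - 0.573N1 into the first: N1(1 - 1.33·0.573) = 556 - 1.33·364.
So N1* = 71.9/0.238 = 302, and then N2* = 364 - 0.573·302 = 191.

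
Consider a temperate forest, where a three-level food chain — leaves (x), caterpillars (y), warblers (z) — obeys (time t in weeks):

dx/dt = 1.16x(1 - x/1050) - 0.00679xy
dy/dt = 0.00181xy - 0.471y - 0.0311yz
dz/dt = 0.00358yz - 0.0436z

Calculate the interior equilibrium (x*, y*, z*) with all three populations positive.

From dz/dt = 0: 0.00358y* = 0.0436, so y* = 12.2.
From dx/dt = 0: 1.16(1 - x*/1050) = 0.00679·12.2, giving x* = 1050·(1 - 0.0713) = 975.
From dy/dt = 0: 0.00181·975 - 0.471 = 0.0311z*, so z* = 1.29/0.0311 = 41.6.

x* ≈ 975, y* ≈ 12.2, z* ≈ 41.6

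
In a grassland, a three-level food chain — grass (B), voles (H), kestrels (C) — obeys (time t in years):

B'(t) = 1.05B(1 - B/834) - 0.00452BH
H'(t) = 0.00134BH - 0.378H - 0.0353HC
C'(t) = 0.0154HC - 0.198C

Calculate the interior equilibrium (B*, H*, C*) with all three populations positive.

From dC/dt = 0: 0.0154H* = 0.198, so H* = 12.9.
From dB/dt = 0: 1.05(1 - B*/834) = 0.00452·12.9, giving B* = 834·(1 - 0.0553) = 788.
From dH/dt = 0: 0.00134·788 - 0.378 = 0.0353C*, so C* = 0.678/0.0353 = 19.2.

B* ≈ 788, H* ≈ 12.9, C* ≈ 19.2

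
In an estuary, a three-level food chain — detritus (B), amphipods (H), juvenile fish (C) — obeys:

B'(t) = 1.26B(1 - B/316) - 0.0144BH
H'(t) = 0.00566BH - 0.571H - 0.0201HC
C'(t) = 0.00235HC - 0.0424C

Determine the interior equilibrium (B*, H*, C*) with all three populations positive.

B* ≈ 251, H* ≈ 18, C* ≈ 42.2

From dC/dt = 0: 0.00235H* = 0.0424, so H* = 18.
From dB/dt = 0: 1.26(1 - B*/316) = 0.0144·18, giving B* = 316·(1 - 0.206) = 251.
From dH/dt = 0: 0.00566·251 - 0.571 = 0.0201C*, so C* = 0.849/0.0201 = 42.2.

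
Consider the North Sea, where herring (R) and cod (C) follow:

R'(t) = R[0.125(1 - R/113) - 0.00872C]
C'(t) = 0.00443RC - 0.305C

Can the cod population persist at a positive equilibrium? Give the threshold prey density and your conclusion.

Threshold R = 68.8; K > 68.8, so yes, the predator persists.

The predator equation gives dC/dt > 0 only when R > 0.305/0.00443 = 68.8.
Without the predator, R → K = 113. Since 113 > 68.8, the predator can invade and persist.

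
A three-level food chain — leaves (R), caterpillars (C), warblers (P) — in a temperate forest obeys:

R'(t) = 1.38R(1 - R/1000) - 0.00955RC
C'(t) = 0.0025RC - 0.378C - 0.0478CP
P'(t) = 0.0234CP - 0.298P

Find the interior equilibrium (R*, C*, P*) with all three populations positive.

R* ≈ 912, C* ≈ 12.7, P* ≈ 39.8

From dP/dt = 0: 0.0234C* = 0.298, so C* = 12.7.
From dR/dt = 0: 1.38(1 - R*/1000) = 0.00955·12.7, giving R* = 1000·(1 - 0.0881) = 912.
From dC/dt = 0: 0.0025·912 - 0.378 = 0.0478P*, so P* = 1.9/0.0478 = 39.8.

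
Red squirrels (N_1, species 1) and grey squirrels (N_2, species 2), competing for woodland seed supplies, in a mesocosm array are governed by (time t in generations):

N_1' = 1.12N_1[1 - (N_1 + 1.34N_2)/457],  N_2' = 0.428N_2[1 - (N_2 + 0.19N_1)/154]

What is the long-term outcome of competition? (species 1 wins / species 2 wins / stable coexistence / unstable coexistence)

Compare the nullcline intercepts: K1/α12 = 457/1.34 = 341 > K2 = 154; K2/α21 = 154/0.19 = 811 > K1 = 457.
Since both inequalities hold, each species can invade when rare, so the interior equilibrium is stable.

stable coexistence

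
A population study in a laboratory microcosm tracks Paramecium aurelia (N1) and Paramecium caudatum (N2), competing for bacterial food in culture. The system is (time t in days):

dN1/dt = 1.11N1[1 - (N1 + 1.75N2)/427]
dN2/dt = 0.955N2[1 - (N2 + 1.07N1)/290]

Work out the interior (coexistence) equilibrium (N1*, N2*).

N1* ≈ 92.3, N2* ≈ 191

Setting both brackets to zero gives the nullclines N1 + 1.75N2 = 427 and 1.07N1 + N2 = 290.
Substituting N2 = 290 - 1.07N1 into the first: N1(1 - 1.75·1.07) = 427 - 1.75·290.
So N1* = -80.5/-0.873 = 92.3, and then N2* = 290 - 1.07·92.3 = 191.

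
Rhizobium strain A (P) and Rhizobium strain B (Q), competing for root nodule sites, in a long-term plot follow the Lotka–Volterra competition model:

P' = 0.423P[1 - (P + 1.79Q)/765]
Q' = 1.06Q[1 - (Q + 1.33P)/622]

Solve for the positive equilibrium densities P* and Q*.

Setting both brackets to zero gives the nullclines P + 1.79Q = 765 and 1.33P + Q = 622.
Substituting Q = 622 - 1.33P into the first: P(1 - 1.79·1.33) = 765 - 1.79·622.
So P* = -348/-1.38 = 252, and then Q* = 622 - 1.33·252 = 286.

P* ≈ 252, Q* ≈ 286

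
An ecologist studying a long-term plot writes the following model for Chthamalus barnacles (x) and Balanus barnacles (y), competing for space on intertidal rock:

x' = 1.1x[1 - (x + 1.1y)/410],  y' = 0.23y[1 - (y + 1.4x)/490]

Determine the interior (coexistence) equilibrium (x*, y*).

Setting both brackets to zero gives the nullclines x + 1.1y = 410 and 1.4x + y = 490.
Substituting y = 490 - 1.4x into the first: x(1 - 1.1·1.4) = 410 - 1.1·490.
So x* = -129/-0.54 = 239, and then y* = 490 - 1.4·239 = 156.

x* ≈ 239, y* ≈ 156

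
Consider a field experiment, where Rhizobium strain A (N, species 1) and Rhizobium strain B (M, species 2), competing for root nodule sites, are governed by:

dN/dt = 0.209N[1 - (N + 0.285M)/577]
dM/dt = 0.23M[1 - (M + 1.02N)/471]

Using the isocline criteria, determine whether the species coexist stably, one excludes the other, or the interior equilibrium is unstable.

Compare the nullcline intercepts: K1/α12 = 577/0.285 = 2020 > K2 = 471; K2/α21 = 471/1.02 = 462 < K1 = 577.
Since the inequalities point opposite ways, species 1 can invade but species 2 cannot.

species 1 excludes species 2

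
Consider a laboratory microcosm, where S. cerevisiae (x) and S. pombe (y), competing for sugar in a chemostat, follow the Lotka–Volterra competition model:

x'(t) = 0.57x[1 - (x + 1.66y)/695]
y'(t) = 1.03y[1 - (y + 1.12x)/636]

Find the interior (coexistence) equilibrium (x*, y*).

Setting both brackets to zero gives the nullclines x + 1.66y = 695 and 1.12x + y = 636.
Substituting y = 636 - 1.12x into the first: x(1 - 1.66·1.12) = 695 - 1.66·636.
So x* = -361/-0.859 = 420, and then y* = 636 - 1.12·420 = 166.

x* ≈ 420, y* ≈ 166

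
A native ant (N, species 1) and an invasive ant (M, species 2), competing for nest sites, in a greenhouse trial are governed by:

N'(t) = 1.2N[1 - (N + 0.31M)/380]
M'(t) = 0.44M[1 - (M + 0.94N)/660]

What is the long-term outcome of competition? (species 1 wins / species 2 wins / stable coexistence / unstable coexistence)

stable coexistence

Compare the nullcline intercepts: K1/α12 = 380/0.31 = 1230 > K2 = 660; K2/α21 = 660/0.94 = 702 > K1 = 380.
Since both inequalities hold, each species can invade when rare, so the interior equilibrium is stable.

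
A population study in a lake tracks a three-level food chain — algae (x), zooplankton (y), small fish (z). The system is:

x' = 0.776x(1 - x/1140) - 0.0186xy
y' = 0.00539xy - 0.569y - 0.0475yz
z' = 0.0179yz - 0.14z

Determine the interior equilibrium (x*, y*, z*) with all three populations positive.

x* ≈ 926, y* ≈ 7.82, z* ≈ 93.1

From dz/dt = 0: 0.0179y* = 0.14, so y* = 7.82.
From dx/dt = 0: 0.776(1 - x*/1140) = 0.0186·7.82, giving x* = 1140·(1 - 0.187) = 926.
From dy/dt = 0: 0.00539·926 - 0.569 = 0.0475z*, so z* = 4.42/0.0475 = 93.1.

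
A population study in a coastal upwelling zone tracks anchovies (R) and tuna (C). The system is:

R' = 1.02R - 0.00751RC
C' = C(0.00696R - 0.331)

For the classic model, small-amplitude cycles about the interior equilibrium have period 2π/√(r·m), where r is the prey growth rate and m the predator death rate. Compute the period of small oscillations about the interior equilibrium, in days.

Here r = 1.02 and m = 0.331, so r·m = 0.338.
ω = √0.338 = 0.581 per day, hence T = 2π/ω ≈ 10.8 days.

T ≈ 10.8 days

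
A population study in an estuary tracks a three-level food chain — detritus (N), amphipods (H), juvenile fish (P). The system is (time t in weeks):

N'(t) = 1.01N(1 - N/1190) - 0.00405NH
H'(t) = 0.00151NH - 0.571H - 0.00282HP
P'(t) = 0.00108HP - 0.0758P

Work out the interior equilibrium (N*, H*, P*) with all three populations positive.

From dP/dt = 0: 0.00108H* = 0.0758, so H* = 70.2.
From dN/dt = 0: 1.01(1 - N*/1190) = 0.00405·70.2, giving N* = 1190·(1 - 0.281) = 855.
From dH/dt = 0: 0.00151·855 - 0.571 = 0.00282P*, so P* = 0.72/0.00282 = 255.

N* ≈ 855, H* ≈ 70.2, P* ≈ 255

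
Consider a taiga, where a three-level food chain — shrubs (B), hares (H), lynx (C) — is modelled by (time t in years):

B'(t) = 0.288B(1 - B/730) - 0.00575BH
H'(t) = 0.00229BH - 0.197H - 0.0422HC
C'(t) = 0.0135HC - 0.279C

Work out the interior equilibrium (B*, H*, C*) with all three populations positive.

B* ≈ 429, H* ≈ 20.7, C* ≈ 18.6

From dC/dt = 0: 0.0135H* = 0.279, so H* = 20.7.
From dB/dt = 0: 0.288(1 - B*/730) = 0.00575·20.7, giving B* = 730·(1 - 0.413) = 429.
From dH/dt = 0: 0.00229·429 - 0.197 = 0.0422C*, so C* = 0.785/0.0422 = 18.6.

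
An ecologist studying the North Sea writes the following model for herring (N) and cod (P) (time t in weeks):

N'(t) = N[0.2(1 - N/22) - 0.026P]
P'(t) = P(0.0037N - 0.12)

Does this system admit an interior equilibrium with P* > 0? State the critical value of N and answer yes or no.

Threshold N = 32.4; K < 32.4, so no, the predator goes extinct.

The predator equation gives dP/dt > 0 only when N > 0.12/0.0037 = 32.4.
Without the predator, N → K = 22. Since 22 < 32.4, the predator cannot invade.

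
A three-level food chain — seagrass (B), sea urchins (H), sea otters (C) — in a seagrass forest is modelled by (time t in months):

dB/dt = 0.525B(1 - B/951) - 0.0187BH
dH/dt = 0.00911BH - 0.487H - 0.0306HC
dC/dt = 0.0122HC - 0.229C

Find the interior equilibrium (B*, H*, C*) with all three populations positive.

From dC/dt = 0: 0.0122H* = 0.229, so H* = 18.8.
From dB/dt = 0: 0.525(1 - B*/951) = 0.0187·18.8, giving B* = 951·(1 - 0.669) = 315.
From dH/dt = 0: 0.00911·315 - 0.487 = 0.0306C*, so C* = 2.38/0.0306 = 77.9.

B* ≈ 315, H* ≈ 18.8, C* ≈ 77.9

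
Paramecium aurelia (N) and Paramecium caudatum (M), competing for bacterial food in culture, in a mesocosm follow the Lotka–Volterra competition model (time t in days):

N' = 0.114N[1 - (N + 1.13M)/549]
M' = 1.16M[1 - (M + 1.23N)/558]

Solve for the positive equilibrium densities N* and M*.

N* ≈ 209, M* ≈ 301

Setting both brackets to zero gives the nullclines N + 1.13M = 549 and 1.23N + M = 558.
Substituting M = 558 - 1.23N into the first: N(1 - 1.13·1.23) = 549 - 1.13·558.
So N* = -81.5/-0.39 = 209, and then M* = 558 - 1.23·209 = 301.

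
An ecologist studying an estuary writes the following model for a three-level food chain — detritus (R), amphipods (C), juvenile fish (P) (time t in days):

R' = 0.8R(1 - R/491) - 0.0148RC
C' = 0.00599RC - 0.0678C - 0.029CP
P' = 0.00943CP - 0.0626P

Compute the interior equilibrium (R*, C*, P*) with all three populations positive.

R* ≈ 431, C* ≈ 6.64, P* ≈ 86.6

From dP/dt = 0: 0.00943C* = 0.0626, so C* = 6.64.
From dR/dt = 0: 0.8(1 - R*/491) = 0.0148·6.64, giving R* = 491·(1 - 0.123) = 431.
From dC/dt = 0: 0.00599·431 - 0.0678 = 0.029P*, so P* = 2.51/0.029 = 86.6.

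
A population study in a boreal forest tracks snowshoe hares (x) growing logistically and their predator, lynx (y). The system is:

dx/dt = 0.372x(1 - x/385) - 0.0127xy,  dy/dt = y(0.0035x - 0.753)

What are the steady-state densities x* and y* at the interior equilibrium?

x* ≈ 215, y* ≈ 12.9

From dy/dt = 0 with y > 0: 0.0035x* = 0.753, so x* = 215.
Substitute into dx/dt = 0: 0.372(1 - 215/385) = 0.0127y*.
The bracket is 0.441, giving y* = 0.164/0.0127 = 12.9.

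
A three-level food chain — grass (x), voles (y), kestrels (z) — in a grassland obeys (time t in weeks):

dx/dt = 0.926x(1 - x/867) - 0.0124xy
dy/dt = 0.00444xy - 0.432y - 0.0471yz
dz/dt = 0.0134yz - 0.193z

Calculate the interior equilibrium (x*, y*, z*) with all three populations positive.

x* ≈ 700, y* ≈ 14.4, z* ≈ 56.8

From dz/dt = 0: 0.0134y* = 0.193, so y* = 14.4.
From dx/dt = 0: 0.926(1 - x*/867) = 0.0124·14.4, giving x* = 867·(1 - 0.193) = 700.
From dy/dt = 0: 0.00444·700 - 0.432 = 0.0471z*, so z* = 2.68/0.0471 = 56.8.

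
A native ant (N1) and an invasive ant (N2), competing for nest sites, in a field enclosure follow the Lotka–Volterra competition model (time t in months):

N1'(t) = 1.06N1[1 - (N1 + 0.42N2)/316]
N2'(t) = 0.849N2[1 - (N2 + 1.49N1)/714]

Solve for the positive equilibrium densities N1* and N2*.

N1* ≈ 43.1, N2* ≈ 650

Setting both brackets to zero gives the nullclines N1 + 0.42N2 = 316 and 1.49N1 + N2 = 714.
Substituting N2 = 714 - 1.49N1 into the first: N1(1 - 0.42·1.49) = 316 - 0.42·714.
So N1* = 16.1/0.374 = 43.1, and then N2* = 714 - 1.49·43.1 = 650.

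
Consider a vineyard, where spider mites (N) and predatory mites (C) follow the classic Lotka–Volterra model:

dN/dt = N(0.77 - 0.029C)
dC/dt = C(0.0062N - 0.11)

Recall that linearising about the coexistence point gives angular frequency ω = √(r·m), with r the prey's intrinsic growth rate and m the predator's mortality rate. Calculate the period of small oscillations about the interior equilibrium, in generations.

Here r = 0.77 and m = 0.11, so r·m = 0.0847.
ω = √0.0847 = 0.291 per generation, hence T = 2π/ω ≈ 21.6 generations.

T ≈ 21.6 generations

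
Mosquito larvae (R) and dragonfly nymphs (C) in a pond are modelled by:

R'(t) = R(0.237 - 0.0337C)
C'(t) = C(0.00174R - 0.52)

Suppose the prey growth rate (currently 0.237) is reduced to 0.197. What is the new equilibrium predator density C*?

C* ≈ 5.85

At the interior fixed point, setting dR/dt = 0 with R > 0 fixes C* = (prey growth rate)/(RC coefficient) — independent of the other coefficients.
With the change, C* = 0.197/0.0337 = 5.85; it falls from 7.03.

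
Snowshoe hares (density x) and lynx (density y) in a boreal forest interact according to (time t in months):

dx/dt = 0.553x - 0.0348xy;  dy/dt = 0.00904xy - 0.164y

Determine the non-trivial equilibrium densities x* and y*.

Set dy/dt = 0 with y > 0: 0.00904x - 0.164 = 0, so x* = 0.164/0.00904 = 18.1.
Set dx/dt = 0 with x > 0: 0.553 - 0.0348y = 0, so y* = 0.553/0.0348 = 15.9.

x* ≈ 18.1, y* ≈ 15.9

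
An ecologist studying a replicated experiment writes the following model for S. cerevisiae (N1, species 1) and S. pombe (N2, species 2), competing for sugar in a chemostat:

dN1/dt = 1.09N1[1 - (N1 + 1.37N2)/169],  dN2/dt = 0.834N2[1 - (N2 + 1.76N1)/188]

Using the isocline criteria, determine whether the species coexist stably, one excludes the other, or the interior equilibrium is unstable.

Compare the nullcline intercepts: K1/α12 = 169/1.37 = 123 < K2 = 188; K2/α21 = 188/1.76 = 107 < K1 = 169.
Since both are reversed, neither can invade when rare; the interior point is a saddle.

unstable coexistence (outcome depends on initial conditions)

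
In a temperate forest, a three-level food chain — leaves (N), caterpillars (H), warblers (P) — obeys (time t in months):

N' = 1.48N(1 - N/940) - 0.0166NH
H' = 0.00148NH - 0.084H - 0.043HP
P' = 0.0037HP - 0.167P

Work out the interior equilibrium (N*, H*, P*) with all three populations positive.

N* ≈ 464, H* ≈ 45.1, P* ≈ 14

From dP/dt = 0: 0.0037H* = 0.167, so H* = 45.1.
From dN/dt = 0: 1.48(1 - N*/940) = 0.0166·45.1, giving N* = 940·(1 - 0.506) = 464.
From dH/dt = 0: 0.00148·464 - 0.084 = 0.043P*, so P* = 0.603/0.043 = 14.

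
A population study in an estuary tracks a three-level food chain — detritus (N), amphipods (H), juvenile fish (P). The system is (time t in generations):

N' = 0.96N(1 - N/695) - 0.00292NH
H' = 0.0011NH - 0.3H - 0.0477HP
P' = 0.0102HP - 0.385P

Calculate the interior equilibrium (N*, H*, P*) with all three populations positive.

N* ≈ 615, H* ≈ 37.7, P* ≈ 7.9

From dP/dt = 0: 0.0102H* = 0.385, so H* = 37.7.
From dN/dt = 0: 0.96(1 - N*/695) = 0.00292·37.7, giving N* = 695·(1 - 0.115) = 615.
From dH/dt = 0: 0.0011·615 - 0.3 = 0.0477P*, so P* = 0.377/0.0477 = 7.9.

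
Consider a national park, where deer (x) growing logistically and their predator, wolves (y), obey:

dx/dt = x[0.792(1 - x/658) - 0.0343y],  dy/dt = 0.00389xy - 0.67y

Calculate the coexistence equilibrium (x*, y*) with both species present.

From dy/dt = 0 with y > 0: 0.00389x* = 0.67, so x* = 172.
Substitute into dx/dt = 0: 0.792(1 - 172/658) = 0.0343y*.
The bracket is 0.738, giving y* = 0.585/0.0343 = 17.

x* ≈ 172, y* ≈ 17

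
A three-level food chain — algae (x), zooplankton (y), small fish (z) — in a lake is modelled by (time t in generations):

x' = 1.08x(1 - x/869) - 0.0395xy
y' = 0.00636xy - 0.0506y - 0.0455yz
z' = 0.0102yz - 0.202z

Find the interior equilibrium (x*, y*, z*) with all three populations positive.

x* ≈ 240, y* ≈ 19.8, z* ≈ 32.4

From dz/dt = 0: 0.0102y* = 0.202, so y* = 19.8.
From dx/dt = 0: 1.08(1 - x*/869) = 0.0395·19.8, giving x* = 869·(1 - 0.724) = 240.
From dy/dt = 0: 0.00636·240 - 0.0506 = 0.0455z*, so z* = 1.47/0.0455 = 32.4.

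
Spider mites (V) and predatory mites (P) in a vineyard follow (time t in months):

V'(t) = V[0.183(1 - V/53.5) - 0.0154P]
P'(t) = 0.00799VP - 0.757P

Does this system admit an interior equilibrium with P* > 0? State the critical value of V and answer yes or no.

Threshold V = 94.7; K < 94.7, so no, the predator goes extinct.

The predator equation gives dP/dt > 0 only when V > 0.757/0.00799 = 94.7.
Without the predator, V → K = 53.5. Since 53.5 < 94.7, the predator cannot invade.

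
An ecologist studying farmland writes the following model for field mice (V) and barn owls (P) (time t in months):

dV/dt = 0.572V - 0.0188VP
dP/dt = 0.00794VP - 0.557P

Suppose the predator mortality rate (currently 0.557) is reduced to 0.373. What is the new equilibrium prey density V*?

At the interior fixed point, setting dP/dt = 0 with P > 0 fixes V* = (predator death rate)/(VP coefficient) — independent of the other coefficients.
With the change, V* = 0.373/0.00794 = 47; it falls from 70.2.

V* ≈ 47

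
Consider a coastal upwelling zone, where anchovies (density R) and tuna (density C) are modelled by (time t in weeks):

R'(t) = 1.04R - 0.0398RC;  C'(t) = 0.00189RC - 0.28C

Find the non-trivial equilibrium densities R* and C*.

R* ≈ 148, C* ≈ 26.1

Set dC/dt = 0 with C > 0: 0.00189R - 0.28 = 0, so R* = 0.28/0.00189 = 148.
Set dR/dt = 0 with R > 0: 1.04 - 0.0398C = 0, so C* = 1.04/0.0398 = 26.1.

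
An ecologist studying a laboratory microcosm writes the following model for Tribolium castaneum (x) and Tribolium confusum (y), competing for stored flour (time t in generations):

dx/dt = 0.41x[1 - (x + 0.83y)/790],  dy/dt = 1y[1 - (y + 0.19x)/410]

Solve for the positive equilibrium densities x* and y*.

x* ≈ 534, y* ≈ 309

Setting both brackets to zero gives the nullclines x + 0.83y = 790 and 0.19x + y = 410.
Substituting y = 410 - 0.19x into the first: x(1 - 0.83·0.19) = 790 - 0.83·410.
So x* = 450/0.842 = 534, and then y* = 410 - 0.19·534 = 309.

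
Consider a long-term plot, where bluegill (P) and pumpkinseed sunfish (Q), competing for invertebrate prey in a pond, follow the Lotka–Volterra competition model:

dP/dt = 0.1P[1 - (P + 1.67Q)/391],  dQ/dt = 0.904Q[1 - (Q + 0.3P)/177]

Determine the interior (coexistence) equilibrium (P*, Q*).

Setting both brackets to zero gives the nullclines P + 1.67Q = 391 and 0.3P + Q = 177.
Substituting Q = 177 - 0.3P into the first: P(1 - 1.67·0.3) = 391 - 1.67·177.
So P* = 95.4/0.499 = 191, and then Q* = 177 - 0.3·191 = 120.

P* ≈ 191, Q* ≈ 120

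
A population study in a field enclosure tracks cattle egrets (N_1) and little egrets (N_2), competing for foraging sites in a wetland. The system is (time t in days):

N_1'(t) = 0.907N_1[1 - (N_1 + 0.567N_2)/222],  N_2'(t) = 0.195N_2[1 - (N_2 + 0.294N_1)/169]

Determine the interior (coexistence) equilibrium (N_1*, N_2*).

Setting both brackets to zero gives the nullclines N_1 + 0.567N_2 = 222 and 0.294N_1 + N_2 = 169.
Substituting N_2 = 169 - 0.294N_1 into the first: N_1(1 - 0.567·0.294) = 222 - 0.567·169.
So N_1* = 126/0.833 = 151, and then N_2* = 169 - 0.294·151 = 124.

N_1* ≈ 151, N_2* ≈ 124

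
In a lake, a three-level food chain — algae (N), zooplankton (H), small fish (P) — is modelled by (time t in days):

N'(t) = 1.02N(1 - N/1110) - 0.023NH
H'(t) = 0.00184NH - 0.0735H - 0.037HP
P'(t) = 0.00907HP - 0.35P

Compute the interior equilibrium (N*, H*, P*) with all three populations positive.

N* ≈ 144, H* ≈ 38.6, P* ≈ 5.18

From dP/dt = 0: 0.00907H* = 0.35, so H* = 38.6.
From dN/dt = 0: 1.02(1 - N*/1110) = 0.023·38.6, giving N* = 1110·(1 - 0.87) = 144.
From dH/dt = 0: 0.00184·144 - 0.0735 = 0.037P*, so P* = 0.192/0.037 = 5.18.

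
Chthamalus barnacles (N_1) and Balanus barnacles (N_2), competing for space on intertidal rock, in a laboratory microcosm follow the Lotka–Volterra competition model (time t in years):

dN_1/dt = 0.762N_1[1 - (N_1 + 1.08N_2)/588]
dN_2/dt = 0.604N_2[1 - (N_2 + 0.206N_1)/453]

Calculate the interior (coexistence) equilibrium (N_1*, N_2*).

N_1* ≈ 127, N_2* ≈ 427

Setting both brackets to zero gives the nullclines N_1 + 1.08N_2 = 588 and 0.206N_1 + N_2 = 453.
Substituting N_2 = 453 - 0.206N_1 into the first: N_1(1 - 1.08·0.206) = 588 - 1.08·453.
So N_1* = 98.8/0.778 = 127, and then N_2* = 453 - 0.206·127 = 427.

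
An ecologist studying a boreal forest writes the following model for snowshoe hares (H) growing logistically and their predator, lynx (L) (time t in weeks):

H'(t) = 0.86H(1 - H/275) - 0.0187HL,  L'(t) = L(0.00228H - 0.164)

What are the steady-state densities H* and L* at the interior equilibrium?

H* ≈ 71.9, L* ≈ 34

From dL/dt = 0 with L > 0: 0.00228H* = 0.164, so H* = 71.9.
Substitute into dH/dt = 0: 0.86(1 - 71.9/275) = 0.0187L*.
The bracket is 0.738, giving L* = 0.635/0.0187 = 34.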